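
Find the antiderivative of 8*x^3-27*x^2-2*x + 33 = 2*x^4 - 9*x^3 - x^2 + 33*x + C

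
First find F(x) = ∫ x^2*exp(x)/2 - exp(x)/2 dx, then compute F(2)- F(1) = exp(2)/2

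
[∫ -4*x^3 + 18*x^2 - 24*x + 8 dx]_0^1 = 1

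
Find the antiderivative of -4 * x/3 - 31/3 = -2*x^2/3 - 31*x/3 + C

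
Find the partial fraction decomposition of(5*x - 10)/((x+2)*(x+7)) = 9/(x + 7) - 4/(x + 2)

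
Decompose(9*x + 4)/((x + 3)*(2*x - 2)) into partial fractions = 23/(8*(x + 3)) + 13/(8*(x - 1))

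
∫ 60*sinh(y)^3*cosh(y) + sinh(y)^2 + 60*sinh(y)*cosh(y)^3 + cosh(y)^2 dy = sinh(2*y)/2 + 15*cosh(4*y)/4 + C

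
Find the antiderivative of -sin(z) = cos(z) + C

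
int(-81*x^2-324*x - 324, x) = -27*x^3 - 162*x^2 - 324*x + C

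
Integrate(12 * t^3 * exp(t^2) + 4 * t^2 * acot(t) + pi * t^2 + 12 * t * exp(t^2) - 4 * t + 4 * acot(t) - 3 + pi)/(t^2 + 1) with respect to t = (4*t + 3)*(4*acot(t) + pi)/4 + 6*exp(t^2) + C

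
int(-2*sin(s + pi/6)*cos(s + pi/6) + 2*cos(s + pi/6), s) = (2 - sin(s + pi/6))*sin(s + pi/6) + C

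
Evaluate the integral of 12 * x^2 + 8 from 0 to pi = 8*pi + 4*pi^3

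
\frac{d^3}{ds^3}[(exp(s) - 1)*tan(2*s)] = 48*exp(s)*tan(2*s)^4 + 24*exp(s)*tan(2*s)^3 + 70*exp(s)*tan(2*s)^2 + 25*exp(s)*tan(2*s) + 22*exp(s) - 48*tan(2*s)^4 - 64*tan(2*s)^2 - 16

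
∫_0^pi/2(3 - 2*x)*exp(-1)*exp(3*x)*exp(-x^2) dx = -exp(-1) + exp(-pi^2/4 - 1 + 3*pi/2)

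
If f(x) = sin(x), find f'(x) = cos(x)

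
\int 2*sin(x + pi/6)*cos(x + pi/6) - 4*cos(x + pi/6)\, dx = (sin(x + pi/6) - 2)^2 + C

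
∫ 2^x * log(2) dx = 2^x + C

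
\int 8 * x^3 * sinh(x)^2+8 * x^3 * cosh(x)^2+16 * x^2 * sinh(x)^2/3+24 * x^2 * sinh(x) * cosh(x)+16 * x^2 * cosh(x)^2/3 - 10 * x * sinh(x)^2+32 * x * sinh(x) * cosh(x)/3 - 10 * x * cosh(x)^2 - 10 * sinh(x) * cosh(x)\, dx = x*(2*x + 3)*(6*x - 5)*sinh(2*x)/3 + C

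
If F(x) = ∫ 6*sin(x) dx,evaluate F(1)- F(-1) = 0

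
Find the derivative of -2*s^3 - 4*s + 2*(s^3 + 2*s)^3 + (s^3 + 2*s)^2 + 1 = 18*s^8 + 84*s^6 + 6*s^5 + 120*s^4 + 16*s^3 + 42*s^2 + 8*s - 4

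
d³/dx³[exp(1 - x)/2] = -exp(1 - x)/2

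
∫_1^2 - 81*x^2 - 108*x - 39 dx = -390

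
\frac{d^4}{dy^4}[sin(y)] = sin(y)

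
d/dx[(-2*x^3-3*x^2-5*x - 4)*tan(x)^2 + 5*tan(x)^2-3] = -4*x^3*sin(x)/cos(x)^3 - 6*x^2*sin(x)/cos(x)^3 + 6*x^2 - 6*x^2/cos(x)^2 - 10*x*sin(x)/cos(x)^3 + 6*x - 6*x/cos(x)^2 + 2*sin(x)/cos(x)^3 + 5 - 5/cos(x)^2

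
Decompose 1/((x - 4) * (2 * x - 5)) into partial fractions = -2/(3*(2*x - 5)) + 1/(3*(x - 4))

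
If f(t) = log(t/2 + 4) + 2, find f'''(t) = 2/(t^3 + 24*t^2 + 192*t + 512)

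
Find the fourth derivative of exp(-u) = exp(-u)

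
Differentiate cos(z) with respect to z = -sin(z)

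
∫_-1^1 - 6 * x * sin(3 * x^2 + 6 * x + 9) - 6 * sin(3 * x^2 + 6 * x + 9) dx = -cos(6) + cos(18)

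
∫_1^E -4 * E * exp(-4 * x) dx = -exp(-3) + exp(1 - 4*E)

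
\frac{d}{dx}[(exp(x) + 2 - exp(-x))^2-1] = (2*exp(4*x) + 4*exp(3*x) + 4*exp(x) - 2)*exp(-2*x)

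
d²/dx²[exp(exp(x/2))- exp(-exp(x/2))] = (exp(x/2) - exp(x) + exp(x/2 + 2*exp(x/2)) + exp(x + 2*exp(x/2)))*exp(-exp(x/2))/4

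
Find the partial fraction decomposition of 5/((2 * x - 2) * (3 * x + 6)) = -5/(18*(x + 2)) + 5/(18*(x - 1))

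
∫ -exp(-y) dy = exp(-y) + C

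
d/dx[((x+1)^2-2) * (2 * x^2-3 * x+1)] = 8*x^3 + 3*x^2 - 14*x + 5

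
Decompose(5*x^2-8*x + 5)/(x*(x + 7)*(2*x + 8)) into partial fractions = 51/(7*(x + 7)) - 39/(8*(x + 4)) + 5/(56*x)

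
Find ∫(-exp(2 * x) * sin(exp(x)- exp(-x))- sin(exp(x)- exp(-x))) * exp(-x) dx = cos(2*sinh(x)) + C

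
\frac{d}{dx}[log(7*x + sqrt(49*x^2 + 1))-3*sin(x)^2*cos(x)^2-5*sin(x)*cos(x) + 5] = (-147*x^2*sin(4*x)/2 - 245*x^2*cos(2*x) - 21*x*sqrt(49*x^2 + 1)*sin(4*x)/2 - 35*x*sqrt(49*x^2 + 1)*cos(2*x) + 49*x + 7*sqrt(49*x^2 + 1) - 3*sin(4*x)/2 - 5*cos(2*x))/(49*x^2 + 7*x*sqrt(49*x^2 + 1) + 1)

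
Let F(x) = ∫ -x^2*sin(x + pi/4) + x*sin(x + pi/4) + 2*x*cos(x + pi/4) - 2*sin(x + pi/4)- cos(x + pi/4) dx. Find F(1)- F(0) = -sqrt(2) + 2*cos(pi/4 + 1)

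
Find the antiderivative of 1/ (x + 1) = log(5*x + 5) + C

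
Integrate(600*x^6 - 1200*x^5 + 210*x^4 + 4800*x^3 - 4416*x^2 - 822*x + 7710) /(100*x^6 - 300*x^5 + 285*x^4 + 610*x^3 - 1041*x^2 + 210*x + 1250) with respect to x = 6*x + log((10*x^3 - 15*x^2 + 3*x + 35)^2/25 + 1) + C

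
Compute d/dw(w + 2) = 1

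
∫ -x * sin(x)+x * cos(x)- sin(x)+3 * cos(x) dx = sqrt(2)*(x + 2)*sin(x + pi/4) + C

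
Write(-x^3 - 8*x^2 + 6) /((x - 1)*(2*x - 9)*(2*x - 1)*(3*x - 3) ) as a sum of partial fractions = -31/(48*(2*x - 1)) - 659/(784*(2*x - 9)) + 97/(147*(x - 1)) + 1/(7*(x - 1)^2)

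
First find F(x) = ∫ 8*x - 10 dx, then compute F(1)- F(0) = -6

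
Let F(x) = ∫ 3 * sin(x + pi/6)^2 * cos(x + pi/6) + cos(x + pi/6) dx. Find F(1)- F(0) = -5/8 + sin(pi/6 + 1)^3 + sin(pi/6 + 1)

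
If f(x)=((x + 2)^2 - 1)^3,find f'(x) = 6*x^5 + 60*x^4 + 228*x^3 + 408*x^2 + 342*x + 108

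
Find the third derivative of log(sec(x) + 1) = (-sin(x) + 4*sin(x)/cos(x)^2 + 2*sin(x)/cos(x)^3 + 2*tan(x))/(cos(x) + 1)^2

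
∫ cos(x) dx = sin(x) + C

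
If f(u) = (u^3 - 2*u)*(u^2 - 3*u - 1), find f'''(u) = 60*u^2 - 72*u - 18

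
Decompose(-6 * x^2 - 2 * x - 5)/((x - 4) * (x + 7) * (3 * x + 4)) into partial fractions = 117/(272*(3*x + 4)) - 285/(187*(x + 7)) - 109/(176*(x - 4))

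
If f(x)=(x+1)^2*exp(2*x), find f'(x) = 2*x^2*exp(2*x) + 6*x*exp(2*x) + 4*exp(2*x)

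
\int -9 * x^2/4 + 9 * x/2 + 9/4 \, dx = -3*x^3/4 + 9*x^2/4 + 9*x/4 + C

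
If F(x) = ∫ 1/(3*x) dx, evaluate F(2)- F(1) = log(2)/3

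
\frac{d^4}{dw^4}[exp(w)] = exp(w)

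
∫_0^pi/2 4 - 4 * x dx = 2 - 2*(-1 + pi/2)^2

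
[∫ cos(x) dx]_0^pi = 0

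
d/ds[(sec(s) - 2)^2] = 2*(-2 + 1/cos(s))*sin(s)/cos(s)^2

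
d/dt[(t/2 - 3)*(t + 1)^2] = 3*t^2/2 - 4*t - 11/2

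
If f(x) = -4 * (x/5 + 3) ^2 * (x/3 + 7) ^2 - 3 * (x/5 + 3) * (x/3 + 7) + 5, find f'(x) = -16*x^3/225 - 96*x^2/25 - 1722*x/25 - 2052/5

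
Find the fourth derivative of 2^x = 2^x*log(2)^4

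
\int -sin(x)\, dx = cos(x) + C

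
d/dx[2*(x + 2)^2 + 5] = 4*x + 8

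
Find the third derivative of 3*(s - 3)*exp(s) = 3*s*exp(s)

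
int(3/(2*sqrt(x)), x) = 3*sqrt(x) + C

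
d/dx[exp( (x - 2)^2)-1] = 2*x*exp(x^2 - 4*x + 4) - 4*exp(x^2 - 4*x + 4)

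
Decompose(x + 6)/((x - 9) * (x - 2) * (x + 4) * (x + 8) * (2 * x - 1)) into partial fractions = 104/(7803*(2*x - 1)) - 1/(5780*(x + 8)) - 1/(1404*(x + 4)) - 2/(315*(x - 2)) + 15/(26299*(x - 9))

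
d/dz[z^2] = 2*z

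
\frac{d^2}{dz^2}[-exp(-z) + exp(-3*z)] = (9 - exp(2*z))*exp(-3*z)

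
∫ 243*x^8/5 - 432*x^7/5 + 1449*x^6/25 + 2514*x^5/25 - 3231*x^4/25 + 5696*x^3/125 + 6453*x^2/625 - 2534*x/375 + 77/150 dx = 27*x^9/5 - 54*x^8/5 + 207*x^7/25 + 419*x^6/25 - 3231*x^5/125 + 1424*x^4/125 + 2151*x^3/625 - 1267*x^2/375 + 77*x/150 + C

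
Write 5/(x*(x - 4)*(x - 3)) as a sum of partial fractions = -5/(3*(x - 3)) + 5/(4*(x - 4)) + 5/(12*x)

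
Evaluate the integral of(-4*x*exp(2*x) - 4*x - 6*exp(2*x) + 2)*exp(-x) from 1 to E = (-4*E - 2)*(-exp(-E) + exp(E)) - 6*exp(-1) + 6*E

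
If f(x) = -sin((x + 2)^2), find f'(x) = -2*(x + 2)*cos(x^2 + 4*x + 4)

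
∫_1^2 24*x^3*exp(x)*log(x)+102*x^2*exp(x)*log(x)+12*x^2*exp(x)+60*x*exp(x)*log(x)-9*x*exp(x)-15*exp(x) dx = 27*E + 26*(-3 + 12*log(2))*exp(2)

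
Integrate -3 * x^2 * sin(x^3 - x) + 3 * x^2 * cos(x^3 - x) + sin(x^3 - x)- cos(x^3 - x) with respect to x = sqrt(2)*cos(-x^3 + x + pi/4) + C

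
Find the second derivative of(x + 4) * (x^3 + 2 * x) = 12*x^2 + 24*x + 4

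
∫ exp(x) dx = exp(x) + C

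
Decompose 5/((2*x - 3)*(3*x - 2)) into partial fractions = -3/(3*x - 2) + 2/(2*x - 3)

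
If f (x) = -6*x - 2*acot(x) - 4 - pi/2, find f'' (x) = -4*x/(x^4 + 2*x^2 + 1)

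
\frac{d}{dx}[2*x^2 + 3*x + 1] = 4*x + 3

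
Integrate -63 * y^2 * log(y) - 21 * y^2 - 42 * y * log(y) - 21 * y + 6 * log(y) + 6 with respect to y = 3*y*(-7*y^2 - 7*y + 2)*log(y) + C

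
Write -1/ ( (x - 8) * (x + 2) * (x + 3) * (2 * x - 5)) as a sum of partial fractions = 8/(1089*(2*x - 5)) + 1/(121*(x + 3)) - 1/(90*(x + 2)) - 1/(1210*(x - 8))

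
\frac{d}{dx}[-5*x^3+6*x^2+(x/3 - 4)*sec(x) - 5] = -15*x^2 + x*tan(x)*sec(x)/3 + 12*x - 4*tan(x)*sec(x) + sec(x)/3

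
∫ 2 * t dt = t^2 + C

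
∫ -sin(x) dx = cos(x) + C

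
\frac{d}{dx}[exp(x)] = exp(x)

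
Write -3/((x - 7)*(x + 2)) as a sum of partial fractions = 1/(3*(x + 2)) - 1/(3*(x - 7))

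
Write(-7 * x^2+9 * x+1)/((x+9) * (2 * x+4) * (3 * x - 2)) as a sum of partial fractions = 35/(464*(3*x - 2)) - 647/(406*(x + 9)) + 45/(112*(x + 2))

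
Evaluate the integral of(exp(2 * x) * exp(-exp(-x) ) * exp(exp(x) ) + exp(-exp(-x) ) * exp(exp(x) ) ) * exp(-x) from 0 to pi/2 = -1 + exp(-exp(-pi/2) + exp(pi/2))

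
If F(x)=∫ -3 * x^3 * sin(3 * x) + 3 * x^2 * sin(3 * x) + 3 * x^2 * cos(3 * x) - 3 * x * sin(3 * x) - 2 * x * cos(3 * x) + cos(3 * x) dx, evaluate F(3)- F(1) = 21*cos(9) - cos(3)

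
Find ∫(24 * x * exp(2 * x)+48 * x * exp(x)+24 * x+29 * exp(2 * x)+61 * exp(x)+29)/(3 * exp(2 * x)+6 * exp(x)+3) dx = ((exp(x) + 1)*(12*x^2 + 29*x + 12)/3 + exp(x))/(exp(x) + 1) + C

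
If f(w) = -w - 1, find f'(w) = -1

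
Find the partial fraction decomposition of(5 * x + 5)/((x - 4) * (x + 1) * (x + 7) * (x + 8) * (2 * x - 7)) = -40/(483*(2*x - 7)) - 5/(276*(x + 8)) + 5/(231*(x + 7)) + 5/(132*(x - 4))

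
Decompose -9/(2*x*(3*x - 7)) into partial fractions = -27/(14*(3*x - 7)) + 9/(14*x)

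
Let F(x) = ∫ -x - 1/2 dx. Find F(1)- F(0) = -1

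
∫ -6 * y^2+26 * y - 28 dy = -2*y^3 + 13*y^2 - 28*y + C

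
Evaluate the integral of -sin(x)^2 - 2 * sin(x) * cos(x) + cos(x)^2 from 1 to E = sqrt(2)*(-sin(pi/4 + 2) + sin(pi/4 + 2*E))/2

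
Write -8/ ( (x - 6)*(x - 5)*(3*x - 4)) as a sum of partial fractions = -36/(77*(3*x - 4)) + 8/(11*(x - 5)) - 4/(7*(x - 6))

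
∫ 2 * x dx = x^2 + C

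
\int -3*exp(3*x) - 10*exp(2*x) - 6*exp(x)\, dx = (-exp(2*x) - 5*exp(x) - 6)*exp(x) + C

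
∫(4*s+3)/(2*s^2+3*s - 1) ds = log(4*s^2 + 6*s - 2) + C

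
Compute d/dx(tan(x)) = cos(x)^(-2)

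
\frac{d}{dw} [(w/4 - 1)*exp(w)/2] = w*exp(w)/8 - 3*exp(w)/8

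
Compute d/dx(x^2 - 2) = 2*x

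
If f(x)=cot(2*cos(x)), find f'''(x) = 2*(24*(-1 + sin(2*cos(x))^(-2))^2*sin(x)^2 - 24*sin(x)^2 + 32*sin(x)^2/sin(2*cos(x))^2 - 1/sin(2*cos(x))^2 + 12*cos(x)*cos(2*cos(x))/sin(2*cos(x))^3)*sin(x)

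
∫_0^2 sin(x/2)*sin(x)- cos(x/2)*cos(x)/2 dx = -sin(1)*cos(2)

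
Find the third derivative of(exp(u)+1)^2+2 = 8*exp(2*u) + 2*exp(u)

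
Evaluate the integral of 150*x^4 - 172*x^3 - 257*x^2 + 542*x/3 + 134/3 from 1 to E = -25/3 + (-5*exp(2) + 7 + 19*E/3)*(-6*exp(3) - 4 + exp(2) + 10*E)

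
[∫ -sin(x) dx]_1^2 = -cos(1) + cos(2)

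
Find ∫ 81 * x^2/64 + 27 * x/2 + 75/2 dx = 27*x^3/64 + 27*x^2/4 + 75*x/2 + C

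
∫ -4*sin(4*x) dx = cos(4*x) + C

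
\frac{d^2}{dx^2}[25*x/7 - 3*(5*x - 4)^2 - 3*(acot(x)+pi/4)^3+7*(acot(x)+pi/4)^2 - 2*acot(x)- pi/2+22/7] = (-1200*x^4 - 2400*x^2 - 144*x*acot(x)^2 - 72*pi*x*acot(x) + 224*x*acot(x) - 9*pi^2*x - 32*x + 56*pi*x - 144*acot(x) - 1088 - 36*pi)/(8*x^4 + 16*x^2 + 8)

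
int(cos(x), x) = sin(x) + C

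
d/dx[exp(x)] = exp(x)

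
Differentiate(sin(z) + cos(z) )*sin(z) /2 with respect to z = sqrt(2)*sin(2*z + pi/4)/2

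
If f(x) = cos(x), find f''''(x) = cos(x)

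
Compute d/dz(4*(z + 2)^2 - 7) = 8*z + 16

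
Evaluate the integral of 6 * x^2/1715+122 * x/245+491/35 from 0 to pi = -1332/5 - 5*pi/7 + 2*(pi/7 + 6)^3/5 + 5*(pi/7 + 6)^2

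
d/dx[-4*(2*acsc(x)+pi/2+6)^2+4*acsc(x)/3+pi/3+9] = (96*acsc(x) + 24*pi + 284)/(3*x^2*sqrt(1 - 1/x^2))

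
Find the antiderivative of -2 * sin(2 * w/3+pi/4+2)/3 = cos(2*w/3 + pi/4 + 2) + C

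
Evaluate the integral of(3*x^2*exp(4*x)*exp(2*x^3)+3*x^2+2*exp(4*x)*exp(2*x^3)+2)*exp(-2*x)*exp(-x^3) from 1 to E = -exp(3) - exp(-exp(3) - 2*E) + exp(-3) + exp(2*E + exp(3))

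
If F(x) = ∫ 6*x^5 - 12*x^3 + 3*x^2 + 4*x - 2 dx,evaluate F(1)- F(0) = -1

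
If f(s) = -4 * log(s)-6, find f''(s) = 4/s^2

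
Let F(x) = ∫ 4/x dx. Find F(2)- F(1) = 4*log(2)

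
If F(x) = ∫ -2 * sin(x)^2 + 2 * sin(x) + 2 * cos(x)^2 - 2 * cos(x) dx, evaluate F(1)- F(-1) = 4*(-1 + cos(1))*sin(1)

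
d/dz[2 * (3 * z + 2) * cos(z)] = -6*z*sin(z) - 4*sin(z) + 6*cos(z)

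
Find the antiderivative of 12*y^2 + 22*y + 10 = 4*y^3 + 11*y^2 + 10*y + C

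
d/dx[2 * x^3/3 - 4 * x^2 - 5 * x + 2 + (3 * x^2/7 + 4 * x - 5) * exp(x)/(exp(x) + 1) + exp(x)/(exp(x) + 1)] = (14*x^2*exp(2*x) + 31*x^2*exp(x) + 14*x^2 - 50*x*exp(2*x) - 78*x*exp(x) - 56*x - 7*exp(2*x) - 70*exp(x) - 35)/(7*exp(2*x) + 14*exp(x) + 7)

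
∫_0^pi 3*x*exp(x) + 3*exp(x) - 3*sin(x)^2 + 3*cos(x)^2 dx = 3*pi*exp(pi)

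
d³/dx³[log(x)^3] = (6*log(x)^2 - 18*log(x) + 6)/x^3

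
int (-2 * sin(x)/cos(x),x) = 2*log(cos(x)/2) + C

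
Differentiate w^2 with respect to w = 2*w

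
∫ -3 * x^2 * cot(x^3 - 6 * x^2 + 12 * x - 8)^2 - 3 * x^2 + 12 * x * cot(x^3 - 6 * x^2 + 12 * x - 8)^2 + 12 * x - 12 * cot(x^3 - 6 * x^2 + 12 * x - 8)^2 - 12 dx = cot((x - 2)^3) + C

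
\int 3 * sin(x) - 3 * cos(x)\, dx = -3*sqrt(2)*sin(x + pi/4) + C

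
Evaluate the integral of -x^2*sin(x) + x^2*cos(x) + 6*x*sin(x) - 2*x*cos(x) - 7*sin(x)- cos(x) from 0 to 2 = -3 - sin(2) - cos(2)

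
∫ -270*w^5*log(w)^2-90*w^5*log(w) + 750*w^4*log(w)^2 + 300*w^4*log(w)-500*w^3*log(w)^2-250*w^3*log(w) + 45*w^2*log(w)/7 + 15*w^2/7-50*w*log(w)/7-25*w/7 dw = 5*w^2*(3*w - 5)*(-7*w^2*(3*w - 5)*log(w) + 1)*log(w)/7 + C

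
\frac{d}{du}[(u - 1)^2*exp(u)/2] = u^2*exp(u)/2 - exp(u)/2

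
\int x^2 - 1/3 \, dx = x^3/3 - x/3 + C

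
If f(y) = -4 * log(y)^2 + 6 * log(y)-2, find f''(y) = (8*log(y) - 14)/y^2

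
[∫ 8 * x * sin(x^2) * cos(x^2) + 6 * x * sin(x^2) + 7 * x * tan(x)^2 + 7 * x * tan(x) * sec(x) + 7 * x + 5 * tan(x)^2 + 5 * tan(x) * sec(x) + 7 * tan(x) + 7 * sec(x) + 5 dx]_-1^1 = 10*tan(1) + 14*sec(1)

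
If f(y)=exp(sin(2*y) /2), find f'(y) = exp(sin(2*y)/2)*cos(2*y)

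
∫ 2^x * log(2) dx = 2^x + C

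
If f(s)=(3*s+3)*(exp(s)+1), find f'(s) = 3*s*exp(s) + 6*exp(s) + 3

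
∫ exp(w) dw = exp(w) + C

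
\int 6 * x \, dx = 3*x^2 + C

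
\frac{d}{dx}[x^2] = 2*x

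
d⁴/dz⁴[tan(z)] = 24*tan(z)^5 + 40*tan(z)^3 + 16*tan(z)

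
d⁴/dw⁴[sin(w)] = sin(w)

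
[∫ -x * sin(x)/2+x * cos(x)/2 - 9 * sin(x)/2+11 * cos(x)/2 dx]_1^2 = sqrt(2)*(-11*sin(pi/4 + 1)/2 + 6*sin(pi/4 + 2))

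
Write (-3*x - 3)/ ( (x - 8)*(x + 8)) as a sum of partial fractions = -21/(16*(x + 8)) - 27/(16*(x - 8))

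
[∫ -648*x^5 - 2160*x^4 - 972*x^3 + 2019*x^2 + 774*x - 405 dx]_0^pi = 5*pi*(-3*pi - 5)*(-12*pi^2 - 14*pi + 13 + (-4 + 7*pi + 6*pi^2)^2/5)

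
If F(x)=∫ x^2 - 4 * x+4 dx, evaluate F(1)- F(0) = 7/3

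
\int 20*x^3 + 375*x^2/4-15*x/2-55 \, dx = 5*x^4 + 125*x^3/4 - 15*x^2/4 - 55*x + C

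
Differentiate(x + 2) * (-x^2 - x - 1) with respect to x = -3*x^2 - 6*x - 3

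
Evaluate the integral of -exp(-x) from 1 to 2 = -exp(-1) + exp(-2)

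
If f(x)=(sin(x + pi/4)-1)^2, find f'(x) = cos(2*x) - 2*cos(x + pi/4)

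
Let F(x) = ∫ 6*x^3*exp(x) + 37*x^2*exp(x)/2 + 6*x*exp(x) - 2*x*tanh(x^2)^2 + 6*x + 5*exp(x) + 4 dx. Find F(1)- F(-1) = 21*exp(-1)/2 + 8 + 23*E/2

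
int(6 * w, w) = 3*w^2 + C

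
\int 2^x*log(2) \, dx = 2^x + C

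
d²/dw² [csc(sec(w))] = 2*tan(w)^2*cot(sec(w))^2*csc(sec(w))*sec(w)^2 - 2*tan(w)^2*cot(sec(w))*csc(sec(w))*sec(w) + tan(w)^2*csc(sec(w))*sec(w)^2 - cot(sec(w))*csc(sec(w))*sec(w)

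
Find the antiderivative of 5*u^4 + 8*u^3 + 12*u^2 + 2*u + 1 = u^5 + 2*u^4 + 4*u^3 + u^2 + u + C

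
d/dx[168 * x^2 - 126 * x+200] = 336*x - 126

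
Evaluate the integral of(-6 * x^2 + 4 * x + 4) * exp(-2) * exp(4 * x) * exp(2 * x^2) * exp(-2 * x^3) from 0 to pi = -exp(-2) + exp(-2*pi^3 - 2 + 4*pi + 2*pi^2)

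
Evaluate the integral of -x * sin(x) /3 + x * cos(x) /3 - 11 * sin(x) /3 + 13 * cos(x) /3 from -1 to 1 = 2*cos(1)/3 + 8*sin(1)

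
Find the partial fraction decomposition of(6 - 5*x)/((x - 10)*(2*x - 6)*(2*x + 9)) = 19/(145*(2*x + 9)) + 3/(70*(x - 3)) - 22/(203*(x - 10))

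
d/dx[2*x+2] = 2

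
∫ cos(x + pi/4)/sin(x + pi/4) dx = log(sin(x + pi/4)) + C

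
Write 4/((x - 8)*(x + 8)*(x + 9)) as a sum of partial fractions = 4/(17*(x + 9)) - 1/(4*(x + 8)) + 1/(68*(x - 8))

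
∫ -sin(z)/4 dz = cos(z)/4 + C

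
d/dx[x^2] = 2*x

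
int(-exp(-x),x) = exp(-x) + C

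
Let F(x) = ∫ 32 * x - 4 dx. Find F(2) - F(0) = 56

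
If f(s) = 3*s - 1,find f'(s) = 3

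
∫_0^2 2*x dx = 4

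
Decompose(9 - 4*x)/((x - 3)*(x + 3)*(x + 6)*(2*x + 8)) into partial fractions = -11/(36*(x + 6)) + 25/(28*(x + 4)) - 7/(12*(x + 3)) - 1/(252*(x - 3))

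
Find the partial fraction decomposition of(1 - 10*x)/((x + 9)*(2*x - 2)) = -91/(20*(x + 9)) - 9/(20*(x - 1))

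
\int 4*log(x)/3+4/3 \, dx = 4*x*log(x)/3 + C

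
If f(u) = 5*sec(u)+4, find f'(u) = 5*tan(u)*sec(u)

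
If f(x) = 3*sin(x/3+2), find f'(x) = cos(x/3 + 2)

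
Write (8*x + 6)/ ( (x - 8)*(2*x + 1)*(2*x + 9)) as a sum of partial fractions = -3/(10*(2*x + 9)) - 1/(34*(2*x + 1)) + 14/(85*(x - 8))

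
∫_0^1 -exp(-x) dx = -1 + exp(-1)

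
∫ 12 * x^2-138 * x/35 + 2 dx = 4*x^3 - 69*x^2/35 + 2*x + C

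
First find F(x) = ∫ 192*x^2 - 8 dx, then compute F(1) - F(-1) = 112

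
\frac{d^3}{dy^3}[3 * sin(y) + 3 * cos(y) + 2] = 3*sin(y) - 3*cos(y)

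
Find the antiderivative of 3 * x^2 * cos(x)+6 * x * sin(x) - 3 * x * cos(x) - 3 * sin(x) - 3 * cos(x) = 3*(x^2 - x - 1)*sin(x) + C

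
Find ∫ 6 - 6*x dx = -3*x^2 + 6*x + C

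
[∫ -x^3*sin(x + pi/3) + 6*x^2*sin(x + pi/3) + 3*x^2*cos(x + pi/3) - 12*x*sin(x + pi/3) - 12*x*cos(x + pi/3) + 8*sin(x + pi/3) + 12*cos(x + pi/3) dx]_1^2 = cos(1 + pi/3)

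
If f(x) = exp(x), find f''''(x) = exp(x)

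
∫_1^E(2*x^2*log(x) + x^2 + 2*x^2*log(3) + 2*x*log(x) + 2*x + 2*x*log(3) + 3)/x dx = -6*log(3) + (2 + (1 + E)^2)*log(3*E)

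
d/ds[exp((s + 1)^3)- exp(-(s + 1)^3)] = (3*s^2*exp(2*s^3 + 6*s^2 + 6*s + 2) + 3*s^2 + 6*s*exp(2*s^3 + 6*s^2 + 6*s + 2) + 6*s + 3*exp(2*s^3 + 6*s^2 + 6*s + 2) + 3)*exp(-s^3 - 3*s^2 - 3*s - 1)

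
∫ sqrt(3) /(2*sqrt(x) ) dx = sqrt(3)*sqrt(x) + C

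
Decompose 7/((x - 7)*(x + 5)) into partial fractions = -7/(12*(x + 5)) + 7/(12*(x - 7))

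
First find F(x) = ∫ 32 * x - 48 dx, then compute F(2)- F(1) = 0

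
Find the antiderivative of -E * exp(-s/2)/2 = exp(1 - s/2) + C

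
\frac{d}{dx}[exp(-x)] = -exp(-x)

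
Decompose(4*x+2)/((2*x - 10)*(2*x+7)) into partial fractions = 12/(17*(2*x + 7)) + 11/(17*(x - 5))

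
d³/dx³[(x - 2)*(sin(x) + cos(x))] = x*sin(x) - x*cos(x) - 5*sin(x) - cos(x)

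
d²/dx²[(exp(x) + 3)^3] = 9*exp(3*x) + 36*exp(2*x) + 27*exp(x)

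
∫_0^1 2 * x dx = 1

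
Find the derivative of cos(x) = -sin(x)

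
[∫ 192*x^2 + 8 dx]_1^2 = 456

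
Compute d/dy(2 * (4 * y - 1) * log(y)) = (8*y*log(y) + 8*y - 2)/y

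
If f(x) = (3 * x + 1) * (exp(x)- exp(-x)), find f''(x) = (3*x*exp(2*x) - 3*x + 7*exp(2*x) + 5)*exp(-x)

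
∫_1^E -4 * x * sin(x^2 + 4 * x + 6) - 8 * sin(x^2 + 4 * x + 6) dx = -2*cos(11) + 2*cos(2 + (2 + E)^2)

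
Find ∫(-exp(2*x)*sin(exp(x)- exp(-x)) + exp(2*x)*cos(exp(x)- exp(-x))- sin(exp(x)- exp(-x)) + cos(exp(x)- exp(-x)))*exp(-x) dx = sqrt(2)*sin(2*sinh(x) + pi/4) + C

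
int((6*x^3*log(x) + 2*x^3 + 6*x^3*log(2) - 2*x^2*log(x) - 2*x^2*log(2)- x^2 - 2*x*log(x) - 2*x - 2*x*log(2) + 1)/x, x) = (2*x^3 - x^2 - 2*x + 1)*log(2*x) + C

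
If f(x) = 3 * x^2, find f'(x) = 6*x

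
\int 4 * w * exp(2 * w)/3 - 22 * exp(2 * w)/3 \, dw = 2*(w - 6)*exp(2*w)/3 + C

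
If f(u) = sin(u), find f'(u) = cos(u)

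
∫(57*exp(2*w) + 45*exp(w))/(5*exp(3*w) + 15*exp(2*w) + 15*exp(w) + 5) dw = (-44*exp(2*w) - 145*exp(w) - 95)/(5*(exp(2*w) + 2*exp(w) + 1)) + C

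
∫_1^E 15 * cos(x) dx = -15*sin(1) + 15*sin(E)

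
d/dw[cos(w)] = -sin(w)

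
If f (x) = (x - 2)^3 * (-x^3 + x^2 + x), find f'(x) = -6*x^5 + 35*x^4 - 68*x^3 + 42*x^2 + 8*x - 8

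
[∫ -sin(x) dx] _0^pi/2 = -1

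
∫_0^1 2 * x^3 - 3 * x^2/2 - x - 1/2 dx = -1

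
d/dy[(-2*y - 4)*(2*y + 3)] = -8*y - 14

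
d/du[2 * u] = 2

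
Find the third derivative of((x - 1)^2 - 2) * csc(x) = (x^2*cos(x)/sin(x) - 6*x^2*cos(x)/sin(x)^3 - 6*x - 2*x*cos(x)/sin(x) + 12*x/sin(x)^2 + 12*x*cos(x)/sin(x)^3 + 6 - 7*cos(x)/sin(x) - 12/sin(x)^2 + 6*cos(x)/sin(x)^3)/sin(x)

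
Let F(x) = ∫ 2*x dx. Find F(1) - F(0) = 1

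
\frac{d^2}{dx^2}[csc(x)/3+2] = (-1 + 2/sin(x)^2)/(3*sin(x))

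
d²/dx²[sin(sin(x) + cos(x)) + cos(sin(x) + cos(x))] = 2*sqrt(2)*sin(x)*sin(sqrt(2)*sin(x + pi/4) + pi/4)*cos(x) - 2*sin(x + pi/4)*cos(sqrt(2)*sin(x + pi/4) + pi/4) - sqrt(2)*sin(sqrt(2)*sin(x + pi/4) + pi/4)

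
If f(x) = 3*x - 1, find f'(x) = 3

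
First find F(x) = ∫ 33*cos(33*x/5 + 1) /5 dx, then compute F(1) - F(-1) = sin(28/5) + sin(38/5)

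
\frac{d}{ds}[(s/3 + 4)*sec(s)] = s*tan(s)*sec(s)/3 + 4*tan(s)*sec(s) + sec(s)/3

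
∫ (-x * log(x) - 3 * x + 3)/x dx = -(x - 3)*(log(x) + 2) + C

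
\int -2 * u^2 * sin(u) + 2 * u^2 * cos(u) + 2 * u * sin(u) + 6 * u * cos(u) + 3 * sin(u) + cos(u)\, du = sqrt(2)*(2*u^2 + 2*u - 1)*sin(u + pi/4) + C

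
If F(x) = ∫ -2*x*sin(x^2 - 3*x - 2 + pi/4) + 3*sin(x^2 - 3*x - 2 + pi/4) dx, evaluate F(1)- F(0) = sin(pi/4 + 4) - sin(pi/4 + 2)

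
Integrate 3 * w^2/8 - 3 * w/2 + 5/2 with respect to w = w^3/8 - 3*w^2/4 + 5*w/2 + C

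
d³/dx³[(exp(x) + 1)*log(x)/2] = (x^3*exp(x)*log(x) + 3*x^2*exp(x) - 3*x*exp(x) + 2*exp(x) + 2)/(2*x^3)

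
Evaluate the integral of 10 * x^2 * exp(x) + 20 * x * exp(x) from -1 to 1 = -10*exp(-1) + 10*E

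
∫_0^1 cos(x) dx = sin(1)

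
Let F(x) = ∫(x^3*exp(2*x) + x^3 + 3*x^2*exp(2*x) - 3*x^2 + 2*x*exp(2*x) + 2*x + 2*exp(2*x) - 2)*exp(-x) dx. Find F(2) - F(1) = -3*E - 12*exp(-2) + 3*exp(-1) + 12*exp(2)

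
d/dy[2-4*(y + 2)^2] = -8*y - 16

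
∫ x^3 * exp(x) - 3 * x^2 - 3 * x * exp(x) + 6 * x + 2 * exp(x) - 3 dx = (x - 1)^3*(exp(x) - 1) + C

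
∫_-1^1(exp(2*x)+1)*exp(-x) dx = -2*exp(-1) + 2*E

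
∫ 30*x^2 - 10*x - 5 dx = 10*x^3 - 5*x^2 - 5*x + C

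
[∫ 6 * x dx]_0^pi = 3*pi^2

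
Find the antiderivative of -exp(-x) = exp(-x) + C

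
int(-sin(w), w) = cos(w) + C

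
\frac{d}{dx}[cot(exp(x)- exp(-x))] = -(exp(2*x) + 1)*exp(-x)/sin(exp(x) - exp(-x))^2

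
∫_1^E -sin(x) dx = cos(E) - cos(1)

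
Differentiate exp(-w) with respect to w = -exp(-w)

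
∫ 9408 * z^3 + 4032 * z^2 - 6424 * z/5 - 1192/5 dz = 2352*z^4 + 1344*z^3 - 3212*z^2/5 - 1192*z/5 + C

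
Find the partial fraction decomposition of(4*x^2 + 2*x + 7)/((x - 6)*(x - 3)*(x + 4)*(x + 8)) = -247/(616*(x + 8)) + 9/(40*(x + 4)) - 7/(33*(x - 3)) + 163/(420*(x - 6))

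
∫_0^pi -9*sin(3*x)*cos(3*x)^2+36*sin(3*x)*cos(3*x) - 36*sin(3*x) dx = -26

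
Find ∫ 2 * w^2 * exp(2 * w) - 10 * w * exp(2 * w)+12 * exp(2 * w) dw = (w - 3)^2*exp(2*w) + C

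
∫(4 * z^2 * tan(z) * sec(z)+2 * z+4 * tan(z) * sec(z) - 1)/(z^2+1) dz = log(z^2 + 1) + acot(z) + 4*sec(z) + C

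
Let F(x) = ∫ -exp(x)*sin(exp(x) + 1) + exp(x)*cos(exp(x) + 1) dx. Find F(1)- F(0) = -sin(2) + cos(1 + E) + sin(1 + E) - cos(2)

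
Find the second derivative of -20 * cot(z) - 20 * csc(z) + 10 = 20/sin(z) - 40*cos(z)/sin(z)^3 - 40/sin(z)^3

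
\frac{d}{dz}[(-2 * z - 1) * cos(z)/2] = z*sin(z) + sin(z)/2 - cos(z)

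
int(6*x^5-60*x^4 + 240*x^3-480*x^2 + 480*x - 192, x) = x^6 - 12*x^5 + 60*x^4 - 160*x^3 + 240*x^2 - 192*x + C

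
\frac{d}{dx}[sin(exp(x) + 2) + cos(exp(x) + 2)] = sqrt(2)*exp(x)*cos(exp(x) + pi/4 + 2)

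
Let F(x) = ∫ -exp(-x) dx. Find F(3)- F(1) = -exp(-1) + exp(-3)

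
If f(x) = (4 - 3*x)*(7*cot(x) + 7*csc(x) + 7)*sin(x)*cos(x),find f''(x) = 42*sqrt(2)*x*sin(2*x + pi/4) + 21*x*cos(x) + 42*sin(x) - 14*sin(2*x) - 28*cos(x) - 98*cos(2*x)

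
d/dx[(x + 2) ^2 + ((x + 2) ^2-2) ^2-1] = 4*x^3 + 24*x^2 + 42*x + 20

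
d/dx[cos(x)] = -sin(x)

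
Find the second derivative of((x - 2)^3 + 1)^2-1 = 30*x^4 - 240*x^3 + 720*x^2 - 948*x + 456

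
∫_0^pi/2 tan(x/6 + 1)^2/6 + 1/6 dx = -tan(1) + tan(pi/12 + 1)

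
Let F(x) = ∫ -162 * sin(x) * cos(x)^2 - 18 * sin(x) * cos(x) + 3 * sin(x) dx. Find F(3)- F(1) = 24*cos(3) - 75*cos(1)/2 + 27*cos(9)/2 - 9*cos(2)/2 + 9*cos(6)/2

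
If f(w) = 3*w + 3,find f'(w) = 3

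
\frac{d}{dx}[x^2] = 2*x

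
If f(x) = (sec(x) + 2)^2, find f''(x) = 6*tan(x)^4 + 8*tan(x)^2 + 2 - 4/cos(x) + 8/cos(x)^3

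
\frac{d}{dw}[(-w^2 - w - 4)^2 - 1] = 4*w^3 + 6*w^2 + 18*w + 8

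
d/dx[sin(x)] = cos(x)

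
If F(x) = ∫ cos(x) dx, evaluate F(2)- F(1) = -sin(1) + sin(2)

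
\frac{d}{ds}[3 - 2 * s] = -2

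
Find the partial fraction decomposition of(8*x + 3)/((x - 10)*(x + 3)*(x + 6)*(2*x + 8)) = 15/(64*(x + 6)) - 29/(56*(x + 4)) + 7/(26*(x + 3)) + 83/(5824*(x - 10))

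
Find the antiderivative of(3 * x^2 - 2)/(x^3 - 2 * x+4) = log(x^3 - 2*x + 4) + C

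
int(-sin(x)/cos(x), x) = log(cos(x)) + C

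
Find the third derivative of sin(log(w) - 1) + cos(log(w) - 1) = 2*(sin(log(w) - 1) + 2*cos(log(w) - 1))/w^3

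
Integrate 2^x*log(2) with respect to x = 2^x + C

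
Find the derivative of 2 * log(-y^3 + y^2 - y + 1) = (6*y^2 - 4*y + 2)/(y^3 - y^2 + y - 1)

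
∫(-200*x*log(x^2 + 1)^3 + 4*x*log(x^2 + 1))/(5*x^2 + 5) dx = -5*log(x^2 + 1)^4 + log(x^2 + 1)^2/5 + C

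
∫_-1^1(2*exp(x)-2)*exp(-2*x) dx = -(-1 + E)^2 + (-1 + exp(-1))^2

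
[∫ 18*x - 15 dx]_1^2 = 12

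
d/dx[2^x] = 2^x*log(2)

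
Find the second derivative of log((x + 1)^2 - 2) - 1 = (-2*x^2 - 4*x - 6)/(x^4 + 4*x^3 + 2*x^2 - 4*x + 1)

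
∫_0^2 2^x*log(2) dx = 3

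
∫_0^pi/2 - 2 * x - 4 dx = 4 - (pi/2 + 2)^2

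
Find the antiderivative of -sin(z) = cos(z) + C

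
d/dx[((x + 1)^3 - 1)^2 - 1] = 6*x^5 + 30*x^4 + 60*x^3 + 54*x^2 + 18*x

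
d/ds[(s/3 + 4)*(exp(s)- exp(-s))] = (s*exp(2*s) + s + 13*exp(2*s) + 11)*exp(-s)/3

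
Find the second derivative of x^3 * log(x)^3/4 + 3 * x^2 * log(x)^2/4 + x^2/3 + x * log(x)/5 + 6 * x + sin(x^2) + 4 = (-240*x^3*sin(x^2) + 90*x^2*log(x)^3 + 225*x^2*log(x)^2 + 90*x^2*log(x) + 90*x*log(x)^2 + 270*x*log(x) + 120*x*cos(x^2) + 130*x + 12)/(60*x)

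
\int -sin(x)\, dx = cos(x) + C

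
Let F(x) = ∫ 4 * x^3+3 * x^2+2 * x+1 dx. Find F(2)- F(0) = 30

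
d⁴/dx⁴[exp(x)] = exp(x)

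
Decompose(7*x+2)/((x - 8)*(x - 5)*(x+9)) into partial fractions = -61/(238*(x + 9)) - 37/(42*(x - 5)) + 58/(51*(x - 8))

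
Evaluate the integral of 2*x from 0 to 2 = 4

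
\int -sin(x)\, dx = cos(x) + C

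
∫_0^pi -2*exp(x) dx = 2 - 2*exp(pi)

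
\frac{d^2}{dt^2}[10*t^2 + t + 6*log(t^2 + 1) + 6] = (20*t^4 + 28*t^2 + 32)/(t^4 + 2*t^2 + 1)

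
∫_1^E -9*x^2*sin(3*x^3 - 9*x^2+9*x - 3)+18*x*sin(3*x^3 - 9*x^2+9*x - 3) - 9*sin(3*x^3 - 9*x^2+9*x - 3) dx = -1 + cos(3*(-1 + E)^3)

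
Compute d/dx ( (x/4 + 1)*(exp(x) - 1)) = x*exp(x)/4 + 5*exp(x)/4 - 1/4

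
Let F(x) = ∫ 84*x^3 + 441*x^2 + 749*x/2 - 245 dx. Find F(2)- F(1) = 6643/4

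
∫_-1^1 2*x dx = 0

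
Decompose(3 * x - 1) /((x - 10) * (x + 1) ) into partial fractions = 4/(11*(x + 1)) + 29/(11*(x - 10))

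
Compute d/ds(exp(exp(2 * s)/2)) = exp(2*s + exp(2*s)/2)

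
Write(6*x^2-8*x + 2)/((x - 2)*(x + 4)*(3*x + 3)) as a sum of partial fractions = 65/(27*(x + 4)) - 16/(27*(x + 1)) + 5/(27*(x - 2))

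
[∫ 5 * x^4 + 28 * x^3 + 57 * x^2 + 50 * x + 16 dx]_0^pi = -4 + (1 + pi)^3*(2 + pi)^2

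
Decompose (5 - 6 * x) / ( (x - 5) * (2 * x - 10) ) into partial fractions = -3/(x - 5) - 25/(2*(x - 5)^2)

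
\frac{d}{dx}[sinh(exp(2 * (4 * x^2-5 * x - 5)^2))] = 4*(32*x^3 - 60*x^2 - 15*x + 25)*exp(50)*exp(100*x)*exp(-30*x^2)*exp(-80*x^3)*exp(32*x^4)*cosh(exp(50)*exp(100*x)*exp(-30*x^2)*exp(-80*x^3)*exp(32*x^4))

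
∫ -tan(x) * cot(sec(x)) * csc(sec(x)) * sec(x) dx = csc(sec(x)) + C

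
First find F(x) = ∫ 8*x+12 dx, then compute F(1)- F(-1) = 24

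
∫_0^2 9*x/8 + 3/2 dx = 21/4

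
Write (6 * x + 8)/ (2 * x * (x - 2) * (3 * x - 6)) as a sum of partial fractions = -1/(3*(x - 2)) + 5/(3*(x - 2)^2) + 1/(3*x)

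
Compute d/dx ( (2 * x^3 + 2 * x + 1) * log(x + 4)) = (6*x^3*log(x + 4) + 2*x^3 + 24*x^2*log(x + 4) + 2*x*log(x + 4) + 2*x + 8*log(x + 4) + 1)/(x + 4)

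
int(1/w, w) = log(3*w) + C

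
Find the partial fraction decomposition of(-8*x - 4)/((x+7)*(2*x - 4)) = -26/(9*(x + 7)) - 10/(9*(x - 2))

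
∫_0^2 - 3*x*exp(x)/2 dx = -3*exp(2)/2 - 3/2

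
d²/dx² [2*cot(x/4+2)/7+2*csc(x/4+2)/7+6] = cot(x/4 + 2)^3/28 + cot(x/4 + 2)^2*csc(x/4 + 2)/28 + cot(x/4 + 2)/28 + csc(x/4 + 2)/56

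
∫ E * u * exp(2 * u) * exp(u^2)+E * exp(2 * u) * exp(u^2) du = exp((u + 1)^2)/2 + C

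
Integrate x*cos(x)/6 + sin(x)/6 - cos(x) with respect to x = (x/6 - 1)*sin(x) + C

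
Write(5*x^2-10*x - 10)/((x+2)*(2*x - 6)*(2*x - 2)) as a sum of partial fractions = 1/(2*(x + 2)) + 5/(8*(x - 1)) + 1/(8*(x - 3))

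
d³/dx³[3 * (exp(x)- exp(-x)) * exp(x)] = 24*exp(2*x)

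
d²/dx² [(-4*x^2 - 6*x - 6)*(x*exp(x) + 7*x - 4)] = -4*x^3*exp(x) - 30*x^2*exp(x) - 54*x*exp(x) - 168*x - 24*exp(x) - 52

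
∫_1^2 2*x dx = 3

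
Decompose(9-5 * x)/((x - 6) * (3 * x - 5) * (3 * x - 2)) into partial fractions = 17/(48*(3*x - 2)) - 2/(39*(3*x - 5)) - 21/(208*(x - 6))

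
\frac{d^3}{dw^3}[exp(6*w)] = 216*exp(6*w)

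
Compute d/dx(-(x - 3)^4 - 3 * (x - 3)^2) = -4*x^3 + 36*x^2 - 114*x + 126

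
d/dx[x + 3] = 1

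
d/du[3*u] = 3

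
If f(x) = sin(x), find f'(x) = cos(x)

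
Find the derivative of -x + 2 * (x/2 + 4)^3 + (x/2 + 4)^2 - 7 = 3*x^2/4 + 25*x/2 + 51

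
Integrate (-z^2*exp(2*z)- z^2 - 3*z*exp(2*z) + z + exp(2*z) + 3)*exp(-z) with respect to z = -2*(z^2 + z - 2)*sinh(z) + C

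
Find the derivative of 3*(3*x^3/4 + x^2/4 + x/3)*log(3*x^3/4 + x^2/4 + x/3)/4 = 27*x^2*log(9*x^3 + 3*x^2 + 4*x)/16 - 27*x^2*log(12)/16 + 27*x^2/16 + 3*x*log(9*x^3 + 3*x^2 + 4*x)/8 - 3*x*log(12)/8 + 3*x/8 + log(9*x^3 + 3*x^2 + 4*x)/4 - log(12)/4 + 1/4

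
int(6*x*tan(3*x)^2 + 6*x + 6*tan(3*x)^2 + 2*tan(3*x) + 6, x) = (2*x + 2)*tan(3*x) + C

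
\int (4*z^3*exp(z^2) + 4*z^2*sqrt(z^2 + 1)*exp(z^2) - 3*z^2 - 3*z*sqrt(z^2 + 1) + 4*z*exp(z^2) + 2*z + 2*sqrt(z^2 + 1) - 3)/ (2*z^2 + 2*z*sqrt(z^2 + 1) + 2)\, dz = -3*z/2 + exp(z^2) + log(z + sqrt(z^2 + 1)) + C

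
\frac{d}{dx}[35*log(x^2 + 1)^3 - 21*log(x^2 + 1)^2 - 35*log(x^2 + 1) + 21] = (210*x*log(x^2 + 1)^2 - 84*x*log(x^2 + 1) - 70*x)/(x^2 + 1)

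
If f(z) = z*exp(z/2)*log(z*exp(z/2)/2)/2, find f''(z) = (z^2*(z/2 + log(z))*exp(z/2) - z^2*exp(z/2)*log(2) + 2*z^2*exp(z/2) + 4*z*(z/2 + log(z))*exp(z/2) - 4*z*exp(z/2)*log(2) + 8*z*exp(z/2) + 4*exp(z/2))/(8*z)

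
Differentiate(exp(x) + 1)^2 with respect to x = 2*exp(2*x) + 2*exp(x)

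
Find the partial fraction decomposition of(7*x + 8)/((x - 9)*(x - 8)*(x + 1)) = 1/(90*(x + 1)) - 64/(9*(x - 8)) + 71/(10*(x - 9))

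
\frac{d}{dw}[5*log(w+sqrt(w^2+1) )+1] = (5*w + 5*sqrt(w^2 + 1))/(w^2 + w*sqrt(w^2 + 1) + 1)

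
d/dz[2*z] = 2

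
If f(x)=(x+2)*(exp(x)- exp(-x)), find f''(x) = (x*exp(2*x) - x + 4*exp(2*x))*exp(-x)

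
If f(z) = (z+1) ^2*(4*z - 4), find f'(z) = 12*z^2 + 8*z - 4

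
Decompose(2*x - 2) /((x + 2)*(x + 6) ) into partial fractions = 7/(2*(x + 6)) - 3/(2*(x + 2))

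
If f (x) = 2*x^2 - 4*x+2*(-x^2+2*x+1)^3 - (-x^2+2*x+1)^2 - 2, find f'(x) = -12*x^5 + 60*x^4 - 76*x^3 - 12*x^2 + 36*x + 4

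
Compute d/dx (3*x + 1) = 3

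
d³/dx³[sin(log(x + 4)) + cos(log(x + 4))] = 2*(sin(log(x + 4)) + 2*cos(log(x + 4)))/(x^3 + 12*x^2 + 48*x + 64)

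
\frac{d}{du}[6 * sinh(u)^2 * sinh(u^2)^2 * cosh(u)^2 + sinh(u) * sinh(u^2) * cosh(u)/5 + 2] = 24*u*sinh(u)^2*sinh(u^2)*cosh(u)^2*cosh(u^2) + 2*u*sinh(u)*cosh(u)*cosh(u^2)/5 + 12*sinh(u)^3*sinh(u^2)^2*cosh(u) + sinh(u)^2*sinh(u^2)/5 + 12*sinh(u)*sinh(u^2)^2*cosh(u)^3 + sinh(u^2)*cosh(u)^2/5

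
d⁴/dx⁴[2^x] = 2^x*log(2)^4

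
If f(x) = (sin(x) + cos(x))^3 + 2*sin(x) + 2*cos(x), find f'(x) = sqrt(2)*(3*sin(3*x + pi/4) + 7*cos(x + pi/4))/2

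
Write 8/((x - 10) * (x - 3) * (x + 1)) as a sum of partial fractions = 2/(11*(x + 1)) - 2/(7*(x - 3)) + 8/(77*(x - 10))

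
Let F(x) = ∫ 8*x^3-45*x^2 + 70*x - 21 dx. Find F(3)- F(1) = 8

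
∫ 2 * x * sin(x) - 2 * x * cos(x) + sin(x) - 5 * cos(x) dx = -sqrt(2)*(2*x + 3)*sin(x + pi/4) + C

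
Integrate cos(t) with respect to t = sin(t) + C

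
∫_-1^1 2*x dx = 0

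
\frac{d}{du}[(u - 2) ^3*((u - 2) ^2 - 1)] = 5*u^4 - 40*u^3 + 117*u^2 - 148*u + 68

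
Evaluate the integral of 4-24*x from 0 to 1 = -8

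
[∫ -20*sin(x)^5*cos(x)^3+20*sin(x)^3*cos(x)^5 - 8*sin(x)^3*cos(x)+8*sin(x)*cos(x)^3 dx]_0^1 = 5*sin(1)^4*cos(1)^4 + (1 - cos(4))/2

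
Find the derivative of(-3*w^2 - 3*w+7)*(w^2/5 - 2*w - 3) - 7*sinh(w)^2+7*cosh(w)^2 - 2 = -12*w^3/5 + 81*w^2/5 + 164*w/5 - 5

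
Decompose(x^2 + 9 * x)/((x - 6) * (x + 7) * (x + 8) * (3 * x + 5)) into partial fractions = 165/(3496*(3*x + 5)) + 4/(133*(x + 8)) - 7/(104*(x + 7)) + 45/(2093*(x - 6))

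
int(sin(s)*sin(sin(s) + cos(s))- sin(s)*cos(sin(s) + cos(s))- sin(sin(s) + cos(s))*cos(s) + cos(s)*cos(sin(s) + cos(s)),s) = sqrt(2)*sin(sqrt(2)*sin(s + pi/4) + pi/4) + C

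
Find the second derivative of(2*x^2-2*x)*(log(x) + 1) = (4*x*log(x) + 10*x - 2)/x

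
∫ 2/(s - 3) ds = 2*log(s - 3) + C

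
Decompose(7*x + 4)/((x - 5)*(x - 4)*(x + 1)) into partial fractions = -1/(10*(x + 1)) - 32/(5*(x - 4)) + 13/(2*(x - 5))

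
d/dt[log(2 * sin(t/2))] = 1/(2*tan(t/2))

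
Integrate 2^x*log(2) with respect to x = 2^x + C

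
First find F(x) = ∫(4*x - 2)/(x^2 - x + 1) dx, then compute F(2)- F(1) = 2*log(3)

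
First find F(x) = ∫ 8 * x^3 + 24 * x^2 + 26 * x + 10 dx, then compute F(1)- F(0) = 33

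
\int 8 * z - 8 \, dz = 4*z^2 - 8*z + C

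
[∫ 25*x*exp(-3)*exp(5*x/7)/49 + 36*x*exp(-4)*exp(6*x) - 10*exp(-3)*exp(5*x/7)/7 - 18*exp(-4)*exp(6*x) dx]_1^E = -2*exp(2) + (-3 + 5*E/7)*exp(-3 + 5*E/7) + 16*exp(-16/7)/7 + (-4 + 6*E)*exp(-4 + 6*E)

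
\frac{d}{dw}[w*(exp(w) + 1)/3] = w*exp(w)/3 + exp(w)/3 + 1/3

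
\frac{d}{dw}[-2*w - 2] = -2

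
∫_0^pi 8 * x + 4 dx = 4*pi + 4*pi^2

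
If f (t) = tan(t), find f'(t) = cos(t)^(-2)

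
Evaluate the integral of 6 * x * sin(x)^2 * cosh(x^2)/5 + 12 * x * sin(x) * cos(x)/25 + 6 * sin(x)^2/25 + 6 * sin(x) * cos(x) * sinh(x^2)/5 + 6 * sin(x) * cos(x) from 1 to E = -3*(sinh(1) + 27/5)*sin(1)^2/5 + 3*(2*E/5 + 5 + sinh(exp(2)))*sin(E)^2/5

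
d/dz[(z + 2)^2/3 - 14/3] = 2*z/3 + 4/3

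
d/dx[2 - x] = -1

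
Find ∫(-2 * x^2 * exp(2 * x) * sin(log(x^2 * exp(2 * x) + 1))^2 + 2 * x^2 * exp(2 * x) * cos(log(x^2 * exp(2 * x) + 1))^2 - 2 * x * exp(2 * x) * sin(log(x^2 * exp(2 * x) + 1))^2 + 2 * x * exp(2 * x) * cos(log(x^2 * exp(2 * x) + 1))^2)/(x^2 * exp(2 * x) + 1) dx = sin(2*log(x^2*exp(2*x) + 1))/2 + C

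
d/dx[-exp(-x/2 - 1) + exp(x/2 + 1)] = (exp(x + 2) + 1)*exp(-x/2 - 1)/2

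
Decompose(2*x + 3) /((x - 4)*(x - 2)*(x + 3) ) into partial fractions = -3/(35*(x + 3)) - 7/(10*(x - 2)) + 11/(14*(x - 4))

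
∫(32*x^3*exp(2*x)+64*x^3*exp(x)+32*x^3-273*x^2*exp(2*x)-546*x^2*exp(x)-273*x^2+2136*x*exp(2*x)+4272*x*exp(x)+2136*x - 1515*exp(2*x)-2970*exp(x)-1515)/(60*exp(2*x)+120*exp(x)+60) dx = ((exp(x) + 1)*(45*x^3 + 360*x^2 + 45*x + 4*(x^2 - 12*x + 21)*(2*x^2 - 10*x + 15) + 300)/60 + exp(x))/(exp(x) + 1) + C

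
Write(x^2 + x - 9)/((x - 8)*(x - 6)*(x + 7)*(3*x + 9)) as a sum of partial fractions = -11/(780*(x + 7)) - 1/(396*(x + 3)) - 11/(234*(x - 6)) + 7/(110*(x - 8))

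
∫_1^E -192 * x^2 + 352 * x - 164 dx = (4 - 4*E)^3 - (4 - 4*E)^2 - 4*E + 4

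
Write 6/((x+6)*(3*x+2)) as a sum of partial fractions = 9/(8*(3*x + 2)) - 3/(8*(x + 6))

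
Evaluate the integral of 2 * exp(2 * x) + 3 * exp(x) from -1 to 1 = -(exp(-1) + 1)*(exp(-1) + 2) + (1 + E)*(2 + E)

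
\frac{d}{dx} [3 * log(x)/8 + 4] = 3/(8*x)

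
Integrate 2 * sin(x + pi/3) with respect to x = -2*cos(x + pi/3) + C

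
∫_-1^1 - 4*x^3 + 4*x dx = 0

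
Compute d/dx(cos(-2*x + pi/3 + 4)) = 2*sin(-2*x + pi/3 + 4)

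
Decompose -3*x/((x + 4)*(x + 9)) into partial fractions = -27/(5*(x + 9)) + 12/(5*(x + 4))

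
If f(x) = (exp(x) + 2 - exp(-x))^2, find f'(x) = (2*exp(4*x) + 4*exp(3*x) + 4*exp(x) - 2)*exp(-2*x)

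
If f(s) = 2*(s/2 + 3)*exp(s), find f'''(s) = s*exp(s) + 9*exp(s)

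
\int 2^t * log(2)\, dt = 2^t + C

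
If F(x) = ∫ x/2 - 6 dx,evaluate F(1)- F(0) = -23/4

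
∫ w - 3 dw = w^2/2 - 3*w + C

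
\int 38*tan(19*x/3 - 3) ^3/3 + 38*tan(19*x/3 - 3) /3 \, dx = tan(19*x/3 - 3)^2 + C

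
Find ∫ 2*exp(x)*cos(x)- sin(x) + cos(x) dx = sqrt(2)*(exp(x) + 1)*sin(x + pi/4) + C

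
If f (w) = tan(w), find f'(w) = cos(w)^(-2)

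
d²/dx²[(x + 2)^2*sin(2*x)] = -4*x^2*sin(2*x) - 16*x*sin(2*x) + 8*x*cos(2*x) - 14*sin(2*x) + 16*cos(2*x)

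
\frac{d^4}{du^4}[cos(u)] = cos(u)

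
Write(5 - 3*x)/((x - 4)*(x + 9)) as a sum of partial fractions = -32/(13*(x + 9)) - 7/(13*(x - 4))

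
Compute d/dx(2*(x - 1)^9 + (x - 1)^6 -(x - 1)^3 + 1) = 18*x^8 - 144*x^7 + 504*x^6 - 1002*x^5 + 1230*x^4 - 948*x^3 + 441*x^2 - 108*x + 9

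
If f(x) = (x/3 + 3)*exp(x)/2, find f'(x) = x*exp(x)/6 + 5*exp(x)/3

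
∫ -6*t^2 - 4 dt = -2*t^3 - 4*t + C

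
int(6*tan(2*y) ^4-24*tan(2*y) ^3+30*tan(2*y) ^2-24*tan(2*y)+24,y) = (tan(2*y) - 2)^3 + C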